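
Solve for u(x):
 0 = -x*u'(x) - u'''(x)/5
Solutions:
 u(x) = C1 + Integral(C2*airyai(-5^(1/3)*x) + C3*airybi(-5^(1/3)*x), x)


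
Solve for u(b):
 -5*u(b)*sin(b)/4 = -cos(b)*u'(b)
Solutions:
 u(b) = C1/cos(b)^(5/4)


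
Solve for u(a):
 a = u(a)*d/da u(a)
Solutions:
 u(a) = -sqrt(C1 + a^2)
 u(a) = sqrt(C1 + a^2)


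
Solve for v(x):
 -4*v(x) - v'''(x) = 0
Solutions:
 v(x) = C3*exp(-2^(2/3)*x) + (C1*sin(2^(2/3)*sqrt(3)*x/2) + C2*cos(2^(2/3)*sqrt(3)*x/2))*exp(2^(2/3)*x/2)


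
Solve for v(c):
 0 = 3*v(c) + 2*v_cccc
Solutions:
 v(c) = (C1*sin(6^(1/4)*c/2) + C2*cos(6^(1/4)*c/2))*exp(-6^(1/4)*c/2) + (C3*sin(6^(1/4)*c/2) + C4*cos(6^(1/4)*c/2))*exp(6^(1/4)*c/2)


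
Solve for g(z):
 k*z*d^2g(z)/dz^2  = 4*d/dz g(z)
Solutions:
 g(z) = C1 + z^(((re(k) + 4)*re(k) + im(k)^2)/(re(k)^2 + im(k)^2))*(C2*sin(4*log(z)*Abs(im(k))/(re(k)^2 + im(k)^2)) + C3*cos(4*log(z)*im(k)/(re(k)^2 + im(k)^2)))


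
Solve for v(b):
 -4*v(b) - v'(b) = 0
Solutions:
 v(b) = C1*exp(-4*b)


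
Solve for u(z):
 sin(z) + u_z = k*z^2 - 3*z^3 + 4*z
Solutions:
 u(z) = C1 + k*z^3/3 - 3*z^4/4 + 2*z^2 + cos(z)


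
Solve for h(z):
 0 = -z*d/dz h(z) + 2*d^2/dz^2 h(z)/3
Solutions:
 h(z) = C1 + C2*erfi(sqrt(3)*z/2)


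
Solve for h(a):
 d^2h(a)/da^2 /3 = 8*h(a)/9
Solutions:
 h(a) = C1*exp(-2*sqrt(6)*a/3) + C2*exp(2*sqrt(6)*a/3)


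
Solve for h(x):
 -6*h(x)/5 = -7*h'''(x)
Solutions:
 h(x) = C3*exp(35^(2/3)*6^(1/3)*x/35) + (C1*sin(2^(1/3)*3^(5/6)*35^(2/3)*x/70) + C2*cos(2^(1/3)*3^(5/6)*35^(2/3)*x/70))*exp(-35^(2/3)*6^(1/3)*x/70)


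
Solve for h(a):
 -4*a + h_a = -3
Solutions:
 h(a) = C1 + 2*a^2 - 3*a


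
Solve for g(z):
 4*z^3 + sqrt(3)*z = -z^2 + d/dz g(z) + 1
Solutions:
 g(z) = C1 + z^4 + z^3/3 + sqrt(3)*z^2/2 - z


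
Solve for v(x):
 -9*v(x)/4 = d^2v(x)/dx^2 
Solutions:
 v(x) = C1*sin(3*x/2) + C2*cos(3*x/2)


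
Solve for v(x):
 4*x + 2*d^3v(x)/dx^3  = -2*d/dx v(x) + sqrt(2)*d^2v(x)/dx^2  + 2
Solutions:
 v(x) = C1 - x^2 - sqrt(2)*x + x + (C2*sin(sqrt(14)*x/4) + C3*cos(sqrt(14)*x/4))*exp(sqrt(2)*x/4)


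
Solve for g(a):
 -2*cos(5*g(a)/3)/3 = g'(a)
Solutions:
 2*a/3 - 3*log(sin(5*g(a)/3) - 1)/10 + 3*log(sin(5*g(a)/3) + 1)/10 = C1


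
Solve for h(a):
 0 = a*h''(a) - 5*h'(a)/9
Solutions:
 h(a) = C1 + C2*a^(14/9)


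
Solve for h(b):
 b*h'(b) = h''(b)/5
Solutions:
 h(b) = C1 + C2*erfi(sqrt(10)*b/2)


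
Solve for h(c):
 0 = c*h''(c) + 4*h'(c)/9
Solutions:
 h(c) = C1 + C2*c^(5/9)


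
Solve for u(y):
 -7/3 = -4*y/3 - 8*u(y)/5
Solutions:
 u(y) = 35/24 - 5*y/6


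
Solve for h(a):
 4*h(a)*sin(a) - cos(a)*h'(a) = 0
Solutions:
 h(a) = C1/cos(a)^4


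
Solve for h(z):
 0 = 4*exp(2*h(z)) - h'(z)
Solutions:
 h(z) = log(-sqrt(-1/(C1 + 4*z))) - log(2)/2
 h(z) = log(-1/(C1 + 4*z))/2 - log(2)/2


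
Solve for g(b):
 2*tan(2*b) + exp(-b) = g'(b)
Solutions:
 g(b) = C1 + log(tan(2*b)^2 + 1)/2 - exp(-b)


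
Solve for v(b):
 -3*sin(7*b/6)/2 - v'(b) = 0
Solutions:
 v(b) = C1 + 9*cos(7*b/6)/7


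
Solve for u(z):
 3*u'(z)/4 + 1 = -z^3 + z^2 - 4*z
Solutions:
 u(z) = C1 - z^4/3 + 4*z^3/9 - 8*z^2/3 - 4*z/3


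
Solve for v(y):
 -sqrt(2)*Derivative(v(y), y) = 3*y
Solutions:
 v(y) = C1 - 3*sqrt(2)*y^2/4


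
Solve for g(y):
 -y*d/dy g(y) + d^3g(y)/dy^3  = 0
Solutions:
 g(y) = C1 + Integral(C2*airyai(y) + C3*airybi(y), y)


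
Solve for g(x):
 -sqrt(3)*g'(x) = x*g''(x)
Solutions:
 g(x) = C1 + C2*x^(1 - sqrt(3))


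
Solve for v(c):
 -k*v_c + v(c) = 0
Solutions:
 v(c) = C1*exp(c/k)


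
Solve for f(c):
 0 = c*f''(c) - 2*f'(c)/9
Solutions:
 f(c) = C1 + C2*c^(11/9)


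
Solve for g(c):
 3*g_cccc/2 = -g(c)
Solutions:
 g(c) = (C1*sin(6^(3/4)*c/6) + C2*cos(6^(3/4)*c/6))*exp(-6^(3/4)*c/6) + (C3*sin(6^(3/4)*c/6) + C4*cos(6^(3/4)*c/6))*exp(6^(3/4)*c/6)


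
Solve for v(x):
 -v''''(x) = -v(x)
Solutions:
 v(x) = C1*exp(-x) + C2*exp(x) + C3*sin(x) + C4*cos(x)


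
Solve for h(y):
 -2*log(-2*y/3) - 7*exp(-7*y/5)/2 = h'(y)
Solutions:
 h(y) = C1 - 2*y*log(-y) + 2*y*(-log(2) + 1 + log(3)) + 5*exp(-7*y/5)/2


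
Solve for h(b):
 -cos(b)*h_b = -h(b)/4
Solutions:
 h(b) = C1*(sin(b) + 1)^(1/8)/(sin(b) - 1)^(1/8)


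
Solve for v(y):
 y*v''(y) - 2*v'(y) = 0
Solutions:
 v(y) = C1 + C2*y^3


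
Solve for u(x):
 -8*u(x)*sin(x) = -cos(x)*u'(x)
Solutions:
 u(x) = C1/cos(x)^8


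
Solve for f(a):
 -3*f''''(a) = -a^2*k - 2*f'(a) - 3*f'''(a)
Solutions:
 f(a) = C1 + C2*exp(a*(-(3*sqrt(11) + 10)^(1/3) - 1/(3*sqrt(11) + 10)^(1/3) + 2)/6)*sin(sqrt(3)*a*(-(3*sqrt(11) + 10)^(1/3) + (3*sqrt(11) + 10)^(-1/3))/6) + C3*exp(a*(-(3*sqrt(11) + 10)^(1/3) - 1/(3*sqrt(11) + 10)^(1/3) + 2)/6)*cos(sqrt(3)*a*(-(3*sqrt(11) + 10)^(1/3) + (3*sqrt(11) + 10)^(-1/3))/6) + C4*exp(a*((3*sqrt(11) + 10)^(-1/3) + 1 + (3*sqrt(11) + 10)^(1/3))/3) - a^3*k/6 + 3*a*k/2


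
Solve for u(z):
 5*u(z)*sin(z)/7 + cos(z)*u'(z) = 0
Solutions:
 u(z) = C1*cos(z)^(5/7)


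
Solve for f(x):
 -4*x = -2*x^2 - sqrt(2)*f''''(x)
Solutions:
 f(x) = C1 + C2*x + C3*x^2 + C4*x^3 - sqrt(2)*x^6/360 + sqrt(2)*x^5/60


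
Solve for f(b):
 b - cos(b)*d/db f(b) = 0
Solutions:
 f(b) = C1 + Integral(b/cos(b), b)


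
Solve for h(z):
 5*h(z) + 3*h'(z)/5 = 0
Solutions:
 h(z) = C1*exp(-25*z/3)


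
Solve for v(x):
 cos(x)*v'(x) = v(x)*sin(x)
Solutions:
 v(x) = C1/cos(x)


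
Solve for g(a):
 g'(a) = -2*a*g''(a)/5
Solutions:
 g(a) = C1 + C2/a^(3/2)


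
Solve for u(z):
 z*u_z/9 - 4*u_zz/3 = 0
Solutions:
 u(z) = C1 + C2*erfi(sqrt(6)*z/12)


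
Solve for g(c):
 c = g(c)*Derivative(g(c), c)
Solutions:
 g(c) = -sqrt(C1 + c^2)
 g(c) = sqrt(C1 + c^2)


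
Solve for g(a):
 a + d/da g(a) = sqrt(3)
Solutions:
 g(a) = C1 - a^2/2 + sqrt(3)*a


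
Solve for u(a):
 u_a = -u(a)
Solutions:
 u(a) = C1*exp(-a)


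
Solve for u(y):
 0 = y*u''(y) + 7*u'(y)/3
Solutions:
 u(y) = C1 + C2/y^(4/3)


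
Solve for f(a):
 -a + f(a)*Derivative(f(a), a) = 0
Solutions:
 f(a) = -sqrt(C1 + a^2)
 f(a) = sqrt(C1 + a^2)


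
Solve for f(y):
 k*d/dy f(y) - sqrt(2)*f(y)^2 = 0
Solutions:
 f(y) = -k/(C1*k + sqrt(2)*y)


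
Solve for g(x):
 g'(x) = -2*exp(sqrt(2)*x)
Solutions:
 g(x) = C1 - sqrt(2)*exp(sqrt(2)*x)


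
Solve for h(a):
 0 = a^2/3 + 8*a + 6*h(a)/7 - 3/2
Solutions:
 h(a) = -7*a^2/18 - 28*a/3 + 7/4


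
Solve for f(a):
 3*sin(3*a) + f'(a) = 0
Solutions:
 f(a) = C1 + cos(3*a)


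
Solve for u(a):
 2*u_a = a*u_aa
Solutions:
 u(a) = C1 + C2*a^3


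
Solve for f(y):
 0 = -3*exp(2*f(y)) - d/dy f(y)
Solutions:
 f(y) = log(-sqrt(-1/(C1 - 3*y))) - log(2)/2
 f(y) = log(-1/(C1 - 3*y))/2 - log(2)/2


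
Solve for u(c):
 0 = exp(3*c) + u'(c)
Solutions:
 u(c) = C1 - exp(3*c)/3


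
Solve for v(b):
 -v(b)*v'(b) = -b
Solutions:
 v(b) = -sqrt(C1 + b^2)
 v(b) = sqrt(C1 + b^2)


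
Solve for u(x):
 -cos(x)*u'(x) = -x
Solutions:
 u(x) = C1 + Integral(x/cos(x), x)


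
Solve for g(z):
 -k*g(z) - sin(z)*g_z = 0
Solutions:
 g(z) = C1*exp(k*(-log(cos(z) - 1) + log(cos(z) + 1))/2)


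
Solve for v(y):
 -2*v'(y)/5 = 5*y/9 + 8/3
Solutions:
 v(y) = C1 - 25*y^2/36 - 20*y/3


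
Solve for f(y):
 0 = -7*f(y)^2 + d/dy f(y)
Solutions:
 f(y) = -1/(C1 + 7*y)


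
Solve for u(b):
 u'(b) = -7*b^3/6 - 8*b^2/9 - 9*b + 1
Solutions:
 u(b) = C1 - 7*b^4/24 - 8*b^3/27 - 9*b^2/2 + b


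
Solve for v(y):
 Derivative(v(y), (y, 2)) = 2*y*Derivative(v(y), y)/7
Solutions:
 v(y) = C1 + C2*erfi(sqrt(7)*y/7)


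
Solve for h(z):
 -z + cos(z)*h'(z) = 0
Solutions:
 h(z) = C1 + Integral(z/cos(z), z)


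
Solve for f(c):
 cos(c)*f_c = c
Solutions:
 f(c) = C1 + Integral(c/cos(c), c)


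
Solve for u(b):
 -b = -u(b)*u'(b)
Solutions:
 u(b) = -sqrt(C1 + b^2)
 u(b) = sqrt(C1 + b^2)


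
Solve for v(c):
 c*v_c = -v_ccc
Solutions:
 v(c) = C1 + Integral(C2*airyai(-c) + C3*airybi(-c), c)


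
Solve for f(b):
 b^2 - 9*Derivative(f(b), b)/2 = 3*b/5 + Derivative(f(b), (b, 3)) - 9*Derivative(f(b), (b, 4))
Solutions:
 f(b) = C1 + C2*exp(b*(-2^(1/3)*(81*sqrt(59073) + 19687)^(1/3) - 2*2^(2/3)/(81*sqrt(59073) + 19687)^(1/3) + 4)/108)*sin(2^(1/3)*sqrt(3)*b*(-(81*sqrt(59073) + 19687)^(1/3) + 2*2^(1/3)/(81*sqrt(59073) + 19687)^(1/3))/108) + C3*exp(b*(-2^(1/3)*(81*sqrt(59073) + 19687)^(1/3) - 2*2^(2/3)/(81*sqrt(59073) + 19687)^(1/3) + 4)/108)*cos(2^(1/3)*sqrt(3)*b*(-(81*sqrt(59073) + 19687)^(1/3) + 2*2^(1/3)/(81*sqrt(59073) + 19687)^(1/3))/108) + C4*exp(b*(2*2^(2/3)/(81*sqrt(59073) + 19687)^(1/3) + 2 + 2^(1/3)*(81*sqrt(59073) + 19687)^(1/3))/54) + 2*b^3/27 - b^2/15 - 8*b/81


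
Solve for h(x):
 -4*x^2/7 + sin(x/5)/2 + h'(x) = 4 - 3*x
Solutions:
 h(x) = C1 + 4*x^3/21 - 3*x^2/2 + 4*x + 5*cos(x/5)/2


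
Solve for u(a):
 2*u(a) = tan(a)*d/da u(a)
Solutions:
 u(a) = C1*sin(a)^2


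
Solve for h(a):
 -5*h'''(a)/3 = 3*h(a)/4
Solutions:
 h(a) = C3*exp(-3^(2/3)*50^(1/3)*a/10) + (C1*sin(3*3^(1/6)*50^(1/3)*a/20) + C2*cos(3*3^(1/6)*50^(1/3)*a/20))*exp(3^(2/3)*50^(1/3)*a/20)


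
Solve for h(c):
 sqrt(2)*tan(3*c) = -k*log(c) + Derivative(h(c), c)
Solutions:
 h(c) = C1 + c*k*(log(c) - 1) - sqrt(2)*log(cos(3*c))/3


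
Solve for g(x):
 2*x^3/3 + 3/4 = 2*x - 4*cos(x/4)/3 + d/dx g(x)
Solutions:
 g(x) = C1 + x^4/6 - x^2 + 3*x/4 + 16*sin(x/4)/3


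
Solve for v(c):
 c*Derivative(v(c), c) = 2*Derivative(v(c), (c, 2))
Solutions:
 v(c) = C1 + C2*erfi(c/2)


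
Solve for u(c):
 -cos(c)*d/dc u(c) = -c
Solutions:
 u(c) = C1 + Integral(c/cos(c), c)


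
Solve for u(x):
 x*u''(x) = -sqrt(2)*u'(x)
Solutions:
 u(x) = C1 + C2*x^(1 - sqrt(2))


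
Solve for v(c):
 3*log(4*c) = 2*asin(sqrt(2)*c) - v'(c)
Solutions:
 v(c) = C1 - 3*c*log(c) + 2*c*asin(sqrt(2)*c) - 6*c*log(2) + 3*c + sqrt(2)*sqrt(1 - 2*c^2)


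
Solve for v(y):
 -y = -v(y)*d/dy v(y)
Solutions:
 v(y) = -sqrt(C1 + y^2)
 v(y) = sqrt(C1 + y^2)


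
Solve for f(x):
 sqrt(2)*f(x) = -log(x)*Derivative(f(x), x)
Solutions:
 f(x) = C1*exp(-sqrt(2)*li(x))


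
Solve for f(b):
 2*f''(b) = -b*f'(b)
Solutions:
 f(b) = C1 + C2*erf(b/2)


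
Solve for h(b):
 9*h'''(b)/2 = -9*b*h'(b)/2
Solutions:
 h(b) = C1 + Integral(C2*airyai(-b) + C3*airybi(-b), b)


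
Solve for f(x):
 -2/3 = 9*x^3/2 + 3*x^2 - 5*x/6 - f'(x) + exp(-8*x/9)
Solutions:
 f(x) = C1 + 9*x^4/8 + x^3 - 5*x^2/12 + 2*x/3 - 9*exp(-8*x/9)/8


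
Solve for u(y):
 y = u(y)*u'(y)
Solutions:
 u(y) = -sqrt(C1 + y^2)
 u(y) = sqrt(C1 + y^2)


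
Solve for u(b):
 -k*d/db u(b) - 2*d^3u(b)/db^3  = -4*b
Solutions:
 u(b) = C1 + C2*exp(-sqrt(2)*b*sqrt(-k)/2) + C3*exp(sqrt(2)*b*sqrt(-k)/2) + 2*b^2/k


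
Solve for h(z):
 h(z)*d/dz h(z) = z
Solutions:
 h(z) = -sqrt(C1 + z^2)
 h(z) = sqrt(C1 + z^2)


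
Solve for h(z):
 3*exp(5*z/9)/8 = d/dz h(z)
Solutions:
 h(z) = C1 + 27*exp(5*z/9)/40


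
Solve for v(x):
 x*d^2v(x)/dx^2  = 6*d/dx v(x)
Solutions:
 v(x) = C1 + C2*x^7


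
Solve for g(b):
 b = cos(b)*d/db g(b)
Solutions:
 g(b) = C1 + Integral(b/cos(b), b)


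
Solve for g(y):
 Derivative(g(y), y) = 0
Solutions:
 g(y) = C1


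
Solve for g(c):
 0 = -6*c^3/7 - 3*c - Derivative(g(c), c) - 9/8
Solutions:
 g(c) = C1 - 3*c^4/14 - 3*c^2/2 - 9*c/8


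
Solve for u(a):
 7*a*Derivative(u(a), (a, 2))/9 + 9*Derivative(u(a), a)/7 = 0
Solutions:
 u(a) = C1 + C2/a^(32/49)


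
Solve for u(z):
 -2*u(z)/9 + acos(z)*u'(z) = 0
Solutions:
 u(z) = C1*exp(2*Integral(1/acos(z), z)/9)


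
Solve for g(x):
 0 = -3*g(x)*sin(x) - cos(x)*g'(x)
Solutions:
 g(x) = C1*cos(x)^3


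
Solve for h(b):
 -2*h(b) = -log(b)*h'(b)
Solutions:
 h(b) = C1*exp(2*li(b))


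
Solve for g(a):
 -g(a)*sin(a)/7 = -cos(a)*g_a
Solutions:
 g(a) = C1/cos(a)^(1/7)


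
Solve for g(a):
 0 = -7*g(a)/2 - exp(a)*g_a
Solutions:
 g(a) = C1*exp(7*exp(-a)/2)


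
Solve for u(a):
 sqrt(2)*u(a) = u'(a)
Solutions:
 u(a) = C1*exp(sqrt(2)*a)


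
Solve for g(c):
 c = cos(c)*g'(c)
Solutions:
 g(c) = C1 + Integral(c/cos(c), c)


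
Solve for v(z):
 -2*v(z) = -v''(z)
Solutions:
 v(z) = C1*exp(-sqrt(2)*z) + C2*exp(sqrt(2)*z)


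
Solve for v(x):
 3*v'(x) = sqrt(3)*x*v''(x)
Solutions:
 v(x) = C1 + C2*x^(1 + sqrt(3))


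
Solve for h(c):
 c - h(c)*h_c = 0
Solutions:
 h(c) = -sqrt(C1 + c^2)
 h(c) = sqrt(C1 + c^2)


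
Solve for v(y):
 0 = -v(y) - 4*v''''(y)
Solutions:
 v(y) = (C1*sin(y/2) + C2*cos(y/2))*exp(-y/2) + (C3*sin(y/2) + C4*cos(y/2))*exp(y/2)


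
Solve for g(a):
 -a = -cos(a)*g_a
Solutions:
 g(a) = C1 + Integral(a/cos(a), a)


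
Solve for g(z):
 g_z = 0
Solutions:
 g(z) = C1


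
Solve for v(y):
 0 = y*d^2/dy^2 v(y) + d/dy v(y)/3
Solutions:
 v(y) = C1 + C2*y^(2/3)


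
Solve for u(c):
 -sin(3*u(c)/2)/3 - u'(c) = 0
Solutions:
 u(c) = -2*acos((-C1 - exp(c))/(C1 - exp(c)))/3 + 4*pi/3
 u(c) = 2*acos((-C1 - exp(c))/(C1 - exp(c)))/3


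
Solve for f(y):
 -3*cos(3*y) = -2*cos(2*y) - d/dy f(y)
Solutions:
 f(y) = C1 - sin(2*y) + sin(3*y)


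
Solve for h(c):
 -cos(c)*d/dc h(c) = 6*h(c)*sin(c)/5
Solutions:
 h(c) = C1*cos(c)^(6/5)


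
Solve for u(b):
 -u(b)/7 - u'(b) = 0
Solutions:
 u(b) = C1*exp(-b/7)


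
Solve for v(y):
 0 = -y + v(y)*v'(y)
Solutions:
 v(y) = -sqrt(C1 + y^2)
 v(y) = sqrt(C1 + y^2)


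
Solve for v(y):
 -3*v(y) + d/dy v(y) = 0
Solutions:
 v(y) = C1*exp(3*y)


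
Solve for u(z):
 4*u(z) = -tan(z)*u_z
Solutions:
 u(z) = C1/sin(z)^4


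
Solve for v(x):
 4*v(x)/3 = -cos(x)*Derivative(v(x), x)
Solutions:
 v(x) = C1*(sin(x) - 1)^(2/3)/(sin(x) + 1)^(2/3)


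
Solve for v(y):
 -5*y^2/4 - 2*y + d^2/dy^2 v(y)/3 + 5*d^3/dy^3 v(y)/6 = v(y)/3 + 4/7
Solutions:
 v(y) = C1*exp(-y*(4/(15*sqrt(1977) + 667)^(1/3) + 4 + (15*sqrt(1977) + 667)^(1/3))/30)*sin(sqrt(3)*y*(-(15*sqrt(1977) + 667)^(1/3) + 4/(15*sqrt(1977) + 667)^(1/3))/30) + C2*exp(-y*(4/(15*sqrt(1977) + 667)^(1/3) + 4 + (15*sqrt(1977) + 667)^(1/3))/30)*cos(sqrt(3)*y*(-(15*sqrt(1977) + 667)^(1/3) + 4/(15*sqrt(1977) + 667)^(1/3))/30) + C3*exp(y*(-2 + 4/(15*sqrt(1977) + 667)^(1/3) + (15*sqrt(1977) + 667)^(1/3))/15) - 15*y^2/4 - 6*y - 129/14


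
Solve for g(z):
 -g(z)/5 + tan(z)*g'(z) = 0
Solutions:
 g(z) = C1*sin(z)^(1/5)


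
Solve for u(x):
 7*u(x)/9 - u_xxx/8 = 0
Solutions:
 u(x) = C3*exp(2*21^(1/3)*x/3) + (C1*sin(3^(5/6)*7^(1/3)*x/3) + C2*cos(3^(5/6)*7^(1/3)*x/3))*exp(-21^(1/3)*x/3)


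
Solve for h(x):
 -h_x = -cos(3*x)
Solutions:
 h(x) = C1 + sin(3*x)/3


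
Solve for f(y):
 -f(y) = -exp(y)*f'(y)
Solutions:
 f(y) = C1*exp(-exp(-y))


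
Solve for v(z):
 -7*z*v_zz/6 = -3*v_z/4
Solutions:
 v(z) = C1 + C2*z^(23/14)


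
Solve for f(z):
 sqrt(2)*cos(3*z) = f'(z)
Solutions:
 f(z) = C1 + sqrt(2)*sin(3*z)/3


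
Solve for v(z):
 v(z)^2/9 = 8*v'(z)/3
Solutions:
 v(z) = -24/(C1 + z)


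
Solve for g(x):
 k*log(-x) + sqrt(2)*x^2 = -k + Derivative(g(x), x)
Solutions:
 g(x) = C1 + k*x*log(-x) + sqrt(2)*x^3/3


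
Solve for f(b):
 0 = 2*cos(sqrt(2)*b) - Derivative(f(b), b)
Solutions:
 f(b) = C1 + sqrt(2)*sin(sqrt(2)*b)


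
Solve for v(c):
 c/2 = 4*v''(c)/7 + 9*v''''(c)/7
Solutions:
 v(c) = C1 + C2*c + C3*sin(2*c/3) + C4*cos(2*c/3) + 7*c^3/48


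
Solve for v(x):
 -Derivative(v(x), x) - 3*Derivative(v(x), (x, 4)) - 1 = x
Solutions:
 v(x) = C1 + C4*exp(-3^(2/3)*x/3) - x^2/2 - x + (C2*sin(3^(1/6)*x/2) + C3*cos(3^(1/6)*x/2))*exp(3^(2/3)*x/6)


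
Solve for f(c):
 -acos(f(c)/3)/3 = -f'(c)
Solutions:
 Integral(1/acos(_y/3), (_y, f(c))) = C1 + c/3


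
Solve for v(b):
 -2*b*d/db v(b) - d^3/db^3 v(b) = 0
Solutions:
 v(b) = C1 + Integral(C2*airyai(-2^(1/3)*b) + C3*airybi(-2^(1/3)*b), b)


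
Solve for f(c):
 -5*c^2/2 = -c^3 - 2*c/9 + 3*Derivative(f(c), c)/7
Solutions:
 f(c) = C1 + 7*c^4/12 - 35*c^3/18 + 7*c^2/27


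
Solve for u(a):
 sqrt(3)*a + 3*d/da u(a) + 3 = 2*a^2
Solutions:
 u(a) = C1 + 2*a^3/9 - sqrt(3)*a^2/6 - a


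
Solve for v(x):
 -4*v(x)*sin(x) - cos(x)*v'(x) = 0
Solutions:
 v(x) = C1*cos(x)^4


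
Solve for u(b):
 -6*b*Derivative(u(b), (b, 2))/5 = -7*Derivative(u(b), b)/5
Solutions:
 u(b) = C1 + C2*b^(13/6)


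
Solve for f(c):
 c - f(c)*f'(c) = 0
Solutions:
 f(c) = -sqrt(C1 + c^2)
 f(c) = sqrt(C1 + c^2)


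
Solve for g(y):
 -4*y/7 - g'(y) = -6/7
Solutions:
 g(y) = C1 - 2*y^2/7 + 6*y/7


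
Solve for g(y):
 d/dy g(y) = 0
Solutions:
 g(y) = C1


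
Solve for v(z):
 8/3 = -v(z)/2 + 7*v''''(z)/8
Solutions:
 v(z) = C1*exp(-sqrt(2)*7^(3/4)*z/7) + C2*exp(sqrt(2)*7^(3/4)*z/7) + C3*sin(sqrt(2)*7^(3/4)*z/7) + C4*cos(sqrt(2)*7^(3/4)*z/7) - 16/3


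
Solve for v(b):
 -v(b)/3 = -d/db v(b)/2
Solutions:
 v(b) = C1*exp(2*b/3)


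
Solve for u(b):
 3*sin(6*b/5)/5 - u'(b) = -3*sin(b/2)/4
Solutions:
 u(b) = C1 - 3*cos(b/2)/2 - cos(6*b/5)/2


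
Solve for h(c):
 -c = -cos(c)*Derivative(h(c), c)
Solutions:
 h(c) = C1 + Integral(c/cos(c), c)


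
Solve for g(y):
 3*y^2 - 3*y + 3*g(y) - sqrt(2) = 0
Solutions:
 g(y) = -y^2 + y + sqrt(2)/3


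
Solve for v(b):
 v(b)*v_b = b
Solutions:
 v(b) = -sqrt(C1 + b^2)
 v(b) = sqrt(C1 + b^2)


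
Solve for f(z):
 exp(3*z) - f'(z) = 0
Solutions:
 f(z) = C1 + exp(3*z)/3


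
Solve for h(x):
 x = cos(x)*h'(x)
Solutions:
 h(x) = C1 + Integral(x/cos(x), x)


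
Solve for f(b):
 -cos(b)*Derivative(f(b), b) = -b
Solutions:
 f(b) = C1 + Integral(b/cos(b), b)


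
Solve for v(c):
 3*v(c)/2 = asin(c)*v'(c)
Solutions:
 v(c) = C1*exp(3*Integral(1/asin(c), c)/2)


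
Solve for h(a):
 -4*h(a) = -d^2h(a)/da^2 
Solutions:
 h(a) = C1*exp(-2*a) + C2*exp(2*a)


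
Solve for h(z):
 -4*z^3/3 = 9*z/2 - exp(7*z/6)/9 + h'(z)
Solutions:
 h(z) = C1 - z^4/3 - 9*z^2/4 + 2*exp(7*z/6)/21


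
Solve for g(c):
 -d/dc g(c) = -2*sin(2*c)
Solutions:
 g(c) = C1 - cos(2*c)


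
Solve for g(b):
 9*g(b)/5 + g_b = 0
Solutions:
 g(b) = C1*exp(-9*b/5)


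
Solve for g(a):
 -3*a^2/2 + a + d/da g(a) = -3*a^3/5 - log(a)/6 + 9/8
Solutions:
 g(a) = C1 - 3*a^4/20 + a^3/2 - a^2/2 - a*log(a)/6 + 31*a/24


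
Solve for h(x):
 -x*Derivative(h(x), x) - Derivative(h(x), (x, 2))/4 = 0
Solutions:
 h(x) = C1 + C2*erf(sqrt(2)*x)


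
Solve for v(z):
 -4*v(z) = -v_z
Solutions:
 v(z) = C1*exp(4*z)


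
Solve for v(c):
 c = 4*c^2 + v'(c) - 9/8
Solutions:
 v(c) = C1 - 4*c^3/3 + c^2/2 + 9*c/8


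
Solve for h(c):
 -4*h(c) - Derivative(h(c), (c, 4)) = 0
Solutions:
 h(c) = (C1*sin(c) + C2*cos(c))*exp(-c) + (C3*sin(c) + C4*cos(c))*exp(c)


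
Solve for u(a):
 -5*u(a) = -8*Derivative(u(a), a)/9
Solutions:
 u(a) = C1*exp(45*a/8)


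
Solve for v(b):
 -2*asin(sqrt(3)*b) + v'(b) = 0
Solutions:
 v(b) = C1 + 2*b*asin(sqrt(3)*b) + 2*sqrt(3)*sqrt(1 - 3*b^2)/3


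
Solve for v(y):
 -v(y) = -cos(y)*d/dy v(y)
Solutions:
 v(y) = C1*sqrt(sin(y) + 1)/sqrt(sin(y) - 1)


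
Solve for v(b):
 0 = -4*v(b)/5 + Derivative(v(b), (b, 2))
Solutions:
 v(b) = C1*exp(-2*sqrt(5)*b/5) + C2*exp(2*sqrt(5)*b/5)


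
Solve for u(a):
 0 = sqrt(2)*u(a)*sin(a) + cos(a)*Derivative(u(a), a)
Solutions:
 u(a) = C1*cos(a)^(sqrt(2))


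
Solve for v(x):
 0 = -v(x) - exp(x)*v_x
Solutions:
 v(x) = C1*exp(exp(-x))


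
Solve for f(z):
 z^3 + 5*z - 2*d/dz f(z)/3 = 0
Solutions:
 f(z) = C1 + 3*z^4/8 + 15*z^2/4


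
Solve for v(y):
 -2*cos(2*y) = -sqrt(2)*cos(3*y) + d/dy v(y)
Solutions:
 v(y) = C1 - sin(2*y) + sqrt(2)*sin(3*y)/3


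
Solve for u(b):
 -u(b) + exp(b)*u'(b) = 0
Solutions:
 u(b) = C1*exp(-exp(-b))


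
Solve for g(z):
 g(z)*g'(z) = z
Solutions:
 g(z) = -sqrt(C1 + z^2)
 g(z) = sqrt(C1 + z^2)


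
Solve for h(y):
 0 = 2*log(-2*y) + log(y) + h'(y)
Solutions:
 h(y) = C1 - 3*y*log(y) + y*(-2*log(2) + 3 - 2*I*pi)


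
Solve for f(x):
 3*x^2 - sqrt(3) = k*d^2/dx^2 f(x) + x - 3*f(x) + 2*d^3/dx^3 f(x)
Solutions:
 f(x) = C1*exp(-x*(k^2/(k^3 + sqrt(-k^6 + (k^3 - 162)^2) - 162)^(1/3) + k + (k^3 + sqrt(-k^6 + (k^3 - 162)^2) - 162)^(1/3))/6) + C2*exp(x*(-4*k^2/((-1 + sqrt(3)*I)*(k^3 + sqrt(-k^6 + (k^3 - 162)^2) - 162)^(1/3)) - 2*k + (k^3 + sqrt(-k^6 + (k^3 - 162)^2) - 162)^(1/3) - sqrt(3)*I*(k^3 + sqrt(-k^6 + (k^3 - 162)^2) - 162)^(1/3))/12) + C3*exp(x*(4*k^2/((1 + sqrt(3)*I)*(k^3 + sqrt(-k^6 + (k^3 - 162)^2) - 162)^(1/3)) - 2*k + (k^3 + sqrt(-k^6 + (k^3 - 162)^2) - 162)^(1/3) + sqrt(3)*I*(k^3 + sqrt(-k^6 + (k^3 - 162)^2) - 162)^(1/3))/12) - 2*k/3 - x^2 + x/3 + sqrt(3)/3


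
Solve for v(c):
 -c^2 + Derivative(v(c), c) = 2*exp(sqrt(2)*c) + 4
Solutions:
 v(c) = C1 + c^3/3 + 4*c + sqrt(2)*exp(sqrt(2)*c)


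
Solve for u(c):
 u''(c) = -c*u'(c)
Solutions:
 u(c) = C1 + C2*erf(sqrt(2)*c/2)


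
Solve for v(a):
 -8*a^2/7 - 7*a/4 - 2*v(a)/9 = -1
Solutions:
 v(a) = -36*a^2/7 - 63*a/8 + 9/2


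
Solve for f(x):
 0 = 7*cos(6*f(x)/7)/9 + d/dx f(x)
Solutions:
 7*x/9 - 7*log(sin(6*f(x)/7) - 1)/12 + 7*log(sin(6*f(x)/7) + 1)/12 = C1


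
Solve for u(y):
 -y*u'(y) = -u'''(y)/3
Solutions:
 u(y) = C1 + Integral(C2*airyai(3^(1/3)*y) + C3*airybi(3^(1/3)*y), y)


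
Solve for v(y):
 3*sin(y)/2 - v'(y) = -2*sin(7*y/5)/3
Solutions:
 v(y) = C1 - 3*cos(y)/2 - 10*cos(7*y/5)/21


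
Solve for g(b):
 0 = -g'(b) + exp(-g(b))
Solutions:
 g(b) = log(C1 + b)


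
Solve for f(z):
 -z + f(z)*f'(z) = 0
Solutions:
 f(z) = -sqrt(C1 + z^2)
 f(z) = sqrt(C1 + z^2)


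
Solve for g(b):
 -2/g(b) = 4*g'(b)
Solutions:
 g(b) = -sqrt(C1 - b)
 g(b) = sqrt(C1 - b)


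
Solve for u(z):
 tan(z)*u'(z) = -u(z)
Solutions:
 u(z) = C1/sin(z)


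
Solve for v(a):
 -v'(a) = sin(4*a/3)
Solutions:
 v(a) = C1 + 3*cos(4*a/3)/4


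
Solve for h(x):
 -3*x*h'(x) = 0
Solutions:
 h(x) = C1


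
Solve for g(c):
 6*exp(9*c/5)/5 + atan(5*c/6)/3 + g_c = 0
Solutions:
 g(c) = C1 - c*atan(5*c/6)/3 - 2*exp(9*c/5)/3 + log(25*c^2 + 36)/5


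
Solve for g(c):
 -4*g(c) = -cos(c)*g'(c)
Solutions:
 g(c) = C1*(sin(c)^2 + 2*sin(c) + 1)/(sin(c)^2 - 2*sin(c) + 1)


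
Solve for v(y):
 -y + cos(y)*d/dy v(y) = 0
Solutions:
 v(y) = C1 + Integral(y/cos(y), y)


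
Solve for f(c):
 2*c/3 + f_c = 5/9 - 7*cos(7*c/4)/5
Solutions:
 f(c) = C1 - c^2/3 + 5*c/9 - 4*sin(7*c/4)/5


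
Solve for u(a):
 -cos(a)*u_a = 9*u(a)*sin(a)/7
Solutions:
 u(a) = C1*cos(a)^(9/7)


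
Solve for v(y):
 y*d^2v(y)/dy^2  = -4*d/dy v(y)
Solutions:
 v(y) = C1 + C2/y^3


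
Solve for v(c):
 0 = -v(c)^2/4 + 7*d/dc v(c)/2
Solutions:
 v(c) = -14/(C1 + c)


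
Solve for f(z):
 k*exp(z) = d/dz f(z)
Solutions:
 f(z) = C1 + k*exp(z)


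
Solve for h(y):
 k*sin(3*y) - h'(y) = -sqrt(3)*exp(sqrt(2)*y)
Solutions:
 h(y) = C1 - k*cos(3*y)/3 + sqrt(6)*exp(sqrt(2)*y)/2


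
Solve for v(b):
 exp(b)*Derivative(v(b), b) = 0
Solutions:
 v(b) = C1


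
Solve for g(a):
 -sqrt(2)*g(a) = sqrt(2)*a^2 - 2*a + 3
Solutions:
 g(a) = -a^2 + sqrt(2)*a - 3*sqrt(2)/2


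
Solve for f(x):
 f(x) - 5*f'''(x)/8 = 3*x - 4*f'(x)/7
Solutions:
 f(x) = C1*exp(-x*(16*22050^(1/3)/(sqrt(4646985) + 2205)^(1/3) + 420^(1/3)*(sqrt(4646985) + 2205)^(1/3))/210)*sin(3^(1/6)*x*(-140^(1/3)*3^(2/3)*(sqrt(4646985) + 2205)^(1/3) + 48*2450^(1/3)/(sqrt(4646985) + 2205)^(1/3))/210) + C2*exp(-x*(16*22050^(1/3)/(sqrt(4646985) + 2205)^(1/3) + 420^(1/3)*(sqrt(4646985) + 2205)^(1/3))/210)*cos(3^(1/6)*x*(-140^(1/3)*3^(2/3)*(sqrt(4646985) + 2205)^(1/3) + 48*2450^(1/3)/(sqrt(4646985) + 2205)^(1/3))/210) + C3*exp(x*(16*22050^(1/3)/(sqrt(4646985) + 2205)^(1/3) + 420^(1/3)*(sqrt(4646985) + 2205)^(1/3))/105) + 3*x - 12/7


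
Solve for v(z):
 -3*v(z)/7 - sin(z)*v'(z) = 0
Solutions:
 v(z) = C1*(cos(z) + 1)^(3/14)/(cos(z) - 1)^(3/14)


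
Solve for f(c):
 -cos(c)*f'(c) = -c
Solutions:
 f(c) = C1 + Integral(c/cos(c), c)


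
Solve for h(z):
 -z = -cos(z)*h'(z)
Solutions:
 h(z) = C1 + Integral(z/cos(z), z)


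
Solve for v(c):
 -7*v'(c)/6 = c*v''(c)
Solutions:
 v(c) = C1 + C2/c^(1/6)


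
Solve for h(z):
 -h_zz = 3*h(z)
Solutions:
 h(z) = C1*sin(sqrt(3)*z) + C2*cos(sqrt(3)*z)


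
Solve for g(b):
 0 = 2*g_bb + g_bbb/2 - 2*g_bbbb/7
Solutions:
 g(b) = C1 + C2*b + C3*exp(b*(7 - sqrt(497))/8) + C4*exp(b*(7 + sqrt(497))/8)


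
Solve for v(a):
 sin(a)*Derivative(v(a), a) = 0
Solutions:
 v(a) = C1


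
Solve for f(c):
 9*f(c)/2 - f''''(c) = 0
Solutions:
 f(c) = C1*exp(-2^(3/4)*sqrt(3)*c/2) + C2*exp(2^(3/4)*sqrt(3)*c/2) + C3*sin(2^(3/4)*sqrt(3)*c/2) + C4*cos(2^(3/4)*sqrt(3)*c/2)


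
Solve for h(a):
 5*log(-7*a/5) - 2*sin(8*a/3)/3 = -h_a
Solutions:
 h(a) = C1 - 5*a*log(-a) - 5*a*log(7) + 5*a + 5*a*log(5) - cos(8*a/3)/4


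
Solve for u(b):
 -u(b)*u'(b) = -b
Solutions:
 u(b) = -sqrt(C1 + b^2)
 u(b) = sqrt(C1 + b^2)


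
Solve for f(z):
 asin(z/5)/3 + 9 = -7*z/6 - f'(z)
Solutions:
 f(z) = C1 - 7*z^2/12 - z*asin(z/5)/3 - 9*z - sqrt(25 - z^2)/3


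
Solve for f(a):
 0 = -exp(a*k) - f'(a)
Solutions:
 f(a) = C1 - exp(a*k)/k


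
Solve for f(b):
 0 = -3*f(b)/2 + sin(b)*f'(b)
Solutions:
 f(b) = C1*(cos(b) - 1)^(3/4)/(cos(b) + 1)^(3/4)


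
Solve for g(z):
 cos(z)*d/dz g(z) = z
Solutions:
 g(z) = C1 + Integral(z/cos(z), z)


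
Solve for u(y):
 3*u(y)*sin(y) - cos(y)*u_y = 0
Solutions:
 u(y) = C1/cos(y)^3


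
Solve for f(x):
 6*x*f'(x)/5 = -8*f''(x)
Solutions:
 f(x) = C1 + C2*erf(sqrt(30)*x/20)


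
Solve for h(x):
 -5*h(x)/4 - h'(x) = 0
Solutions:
 h(x) = C1*exp(-5*x/4)


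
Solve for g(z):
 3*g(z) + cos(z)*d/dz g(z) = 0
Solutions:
 g(z) = C1*(sin(z) - 1)^(3/2)/(sin(z) + 1)^(3/2)


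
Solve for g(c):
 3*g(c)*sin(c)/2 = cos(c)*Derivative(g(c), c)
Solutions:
 g(c) = C1/cos(c)^(3/2)


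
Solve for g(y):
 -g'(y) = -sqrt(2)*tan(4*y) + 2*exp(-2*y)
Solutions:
 g(y) = C1 + sqrt(2)*log(tan(4*y)^2 + 1)/8 + exp(-2*y)


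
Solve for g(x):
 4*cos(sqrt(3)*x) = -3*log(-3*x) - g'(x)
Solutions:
 g(x) = C1 - 3*x*log(-x) - 3*x*log(3) + 3*x - 4*sqrt(3)*sin(sqrt(3)*x)/3


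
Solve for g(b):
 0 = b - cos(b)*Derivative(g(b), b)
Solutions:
 g(b) = C1 + Integral(b/cos(b), b)


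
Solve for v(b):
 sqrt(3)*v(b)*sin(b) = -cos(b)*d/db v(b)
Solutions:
 v(b) = C1*cos(b)^(sqrt(3))


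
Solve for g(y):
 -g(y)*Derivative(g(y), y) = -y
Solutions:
 g(y) = -sqrt(C1 + y^2)
 g(y) = sqrt(C1 + y^2)


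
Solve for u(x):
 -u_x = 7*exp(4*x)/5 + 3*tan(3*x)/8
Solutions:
 u(x) = C1 - 7*exp(4*x)/20 + log(cos(3*x))/8


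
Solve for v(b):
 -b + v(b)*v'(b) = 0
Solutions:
 v(b) = -sqrt(C1 + b^2)
 v(b) = sqrt(C1 + b^2)


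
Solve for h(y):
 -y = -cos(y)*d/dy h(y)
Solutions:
 h(y) = C1 + Integral(y/cos(y), y)


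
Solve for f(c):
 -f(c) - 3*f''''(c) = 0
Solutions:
 f(c) = (C1*sin(sqrt(2)*3^(3/4)*c/6) + C2*cos(sqrt(2)*3^(3/4)*c/6))*exp(-sqrt(2)*3^(3/4)*c/6) + (C3*sin(sqrt(2)*3^(3/4)*c/6) + C4*cos(sqrt(2)*3^(3/4)*c/6))*exp(sqrt(2)*3^(3/4)*c/6)


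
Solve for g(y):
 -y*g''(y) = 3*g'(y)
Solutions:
 g(y) = C1 + C2/y^2


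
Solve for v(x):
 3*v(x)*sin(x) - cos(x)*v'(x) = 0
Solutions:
 v(x) = C1/cos(x)^3


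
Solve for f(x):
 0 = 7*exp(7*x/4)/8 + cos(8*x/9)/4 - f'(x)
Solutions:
 f(x) = C1 + exp(7*x/4)/2 + 9*sin(8*x/9)/32


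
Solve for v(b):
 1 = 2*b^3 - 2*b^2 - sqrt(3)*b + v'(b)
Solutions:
 v(b) = C1 - b^4/2 + 2*b^3/3 + sqrt(3)*b^2/2 + b


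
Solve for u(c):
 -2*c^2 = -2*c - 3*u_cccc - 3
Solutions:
 u(c) = C1 + C2*c + C3*c^2 + C4*c^3 + c^6/540 - c^5/180 - c^4/24


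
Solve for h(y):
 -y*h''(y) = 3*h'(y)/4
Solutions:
 h(y) = C1 + C2*y^(1/4)


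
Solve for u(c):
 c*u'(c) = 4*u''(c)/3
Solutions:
 u(c) = C1 + C2*erfi(sqrt(6)*c/4)


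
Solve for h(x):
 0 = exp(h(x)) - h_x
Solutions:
 h(x) = log(-1/(C1 + x))


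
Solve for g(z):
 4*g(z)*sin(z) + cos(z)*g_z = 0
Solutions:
 g(z) = C1*cos(z)^4


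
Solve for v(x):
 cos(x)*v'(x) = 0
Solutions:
 v(x) = C1


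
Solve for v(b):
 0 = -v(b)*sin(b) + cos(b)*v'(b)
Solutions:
 v(b) = C1/cos(b)


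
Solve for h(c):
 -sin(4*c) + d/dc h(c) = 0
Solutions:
 h(c) = C1 - cos(4*c)/4


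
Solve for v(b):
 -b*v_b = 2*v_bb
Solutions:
 v(b) = C1 + C2*erf(b/2)


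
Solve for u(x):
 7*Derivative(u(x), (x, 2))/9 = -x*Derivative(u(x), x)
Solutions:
 u(x) = C1 + C2*erf(3*sqrt(14)*x/14)


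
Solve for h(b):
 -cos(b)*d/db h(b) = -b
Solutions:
 h(b) = C1 + Integral(b/cos(b), b)


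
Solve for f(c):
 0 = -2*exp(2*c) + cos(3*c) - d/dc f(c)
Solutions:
 f(c) = C1 - exp(2*c) + sin(3*c)/3


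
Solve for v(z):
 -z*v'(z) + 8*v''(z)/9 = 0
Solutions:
 v(z) = C1 + C2*erfi(3*z/4)


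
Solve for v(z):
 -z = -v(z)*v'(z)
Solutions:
 v(z) = -sqrt(C1 + z^2)
 v(z) = sqrt(C1 + z^2)


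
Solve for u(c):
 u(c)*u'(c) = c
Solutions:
 u(c) = -sqrt(C1 + c^2)
 u(c) = sqrt(C1 + c^2)


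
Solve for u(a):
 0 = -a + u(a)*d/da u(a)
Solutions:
 u(a) = -sqrt(C1 + a^2)
 u(a) = sqrt(C1 + a^2)


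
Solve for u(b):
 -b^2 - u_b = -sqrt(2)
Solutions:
 u(b) = C1 - b^3/3 + sqrt(2)*b


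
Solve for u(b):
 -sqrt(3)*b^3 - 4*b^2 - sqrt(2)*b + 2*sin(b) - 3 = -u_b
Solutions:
 u(b) = C1 + sqrt(3)*b^4/4 + 4*b^3/3 + sqrt(2)*b^2/2 + 3*b + 2*cos(b)


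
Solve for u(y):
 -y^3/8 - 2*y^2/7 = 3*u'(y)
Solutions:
 u(y) = C1 - y^4/96 - 2*y^3/63


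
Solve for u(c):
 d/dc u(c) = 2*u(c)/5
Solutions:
 u(c) = C1*exp(2*c/5)


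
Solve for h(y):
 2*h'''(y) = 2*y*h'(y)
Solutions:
 h(y) = C1 + Integral(C2*airyai(y) + C3*airybi(y), y)


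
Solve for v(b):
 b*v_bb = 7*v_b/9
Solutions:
 v(b) = C1 + C2*b^(16/9)


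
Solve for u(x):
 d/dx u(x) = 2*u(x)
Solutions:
 u(x) = C1*exp(2*x)


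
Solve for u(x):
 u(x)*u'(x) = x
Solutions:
 u(x) = -sqrt(C1 + x^2)
 u(x) = sqrt(C1 + x^2)


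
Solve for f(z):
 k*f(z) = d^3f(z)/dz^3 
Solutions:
 f(z) = C1*exp(k^(1/3)*z) + C2*exp(k^(1/3)*z*(-1 + sqrt(3)*I)/2) + C3*exp(-k^(1/3)*z*(1 + sqrt(3)*I)/2)


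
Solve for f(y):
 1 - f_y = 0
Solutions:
 f(y) = C1 + y


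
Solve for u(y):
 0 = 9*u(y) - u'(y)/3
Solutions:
 u(y) = C1*exp(27*y)


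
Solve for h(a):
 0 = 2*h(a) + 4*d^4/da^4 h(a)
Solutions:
 h(a) = (C1*sin(2^(1/4)*a/2) + C2*cos(2^(1/4)*a/2))*exp(-2^(1/4)*a/2) + (C3*sin(2^(1/4)*a/2) + C4*cos(2^(1/4)*a/2))*exp(2^(1/4)*a/2)


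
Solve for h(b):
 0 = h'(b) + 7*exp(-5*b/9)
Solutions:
 h(b) = C1 + 63*exp(-5*b/9)/5


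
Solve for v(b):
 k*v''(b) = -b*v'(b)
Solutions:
 v(b) = C1 + C2*sqrt(k)*erf(sqrt(2)*b*sqrt(1/k)/2)


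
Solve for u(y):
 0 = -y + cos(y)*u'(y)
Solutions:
 u(y) = C1 + Integral(y/cos(y), y)


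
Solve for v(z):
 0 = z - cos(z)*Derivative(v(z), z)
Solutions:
 v(z) = C1 + Integral(z/cos(z), z)


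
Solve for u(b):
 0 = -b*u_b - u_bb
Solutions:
 u(b) = C1 + C2*erf(sqrt(2)*b/2)


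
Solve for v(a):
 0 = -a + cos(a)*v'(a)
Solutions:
 v(a) = C1 + Integral(a/cos(a), a)


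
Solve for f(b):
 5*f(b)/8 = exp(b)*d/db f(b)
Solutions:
 f(b) = C1*exp(-5*exp(-b)/8)


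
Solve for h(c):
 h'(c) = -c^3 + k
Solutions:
 h(c) = C1 - c^4/4 + c*k


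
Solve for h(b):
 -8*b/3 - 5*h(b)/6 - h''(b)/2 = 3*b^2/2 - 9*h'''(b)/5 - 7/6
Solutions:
 h(b) = C1*exp(b*(-5^(2/3)*(54*sqrt(734) + 1463)^(1/3) - 5*5^(1/3)/(54*sqrt(734) + 1463)^(1/3) + 10)/108)*sin(sqrt(3)*5^(1/3)*b*(-5^(1/3)*(54*sqrt(734) + 1463)^(1/3) + 5/(54*sqrt(734) + 1463)^(1/3))/108) + C2*exp(b*(-5^(2/3)*(54*sqrt(734) + 1463)^(1/3) - 5*5^(1/3)/(54*sqrt(734) + 1463)^(1/3) + 10)/108)*cos(sqrt(3)*5^(1/3)*b*(-5^(1/3)*(54*sqrt(734) + 1463)^(1/3) + 5/(54*sqrt(734) + 1463)^(1/3))/108) + C3*exp(b*(5*5^(1/3)/(54*sqrt(734) + 1463)^(1/3) + 5 + 5^(2/3)*(54*sqrt(734) + 1463)^(1/3))/54) - 9*b^2/5 - 16*b/5 + 89/25


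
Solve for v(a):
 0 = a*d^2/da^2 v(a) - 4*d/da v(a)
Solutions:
 v(a) = C1 + C2*a^5


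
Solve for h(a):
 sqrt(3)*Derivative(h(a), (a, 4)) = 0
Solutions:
 h(a) = C1 + C2*a + C3*a^2 + C4*a^3


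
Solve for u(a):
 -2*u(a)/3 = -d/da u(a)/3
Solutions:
 u(a) = C1*exp(2*a)


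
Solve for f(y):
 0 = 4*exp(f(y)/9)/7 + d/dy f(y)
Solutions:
 f(y) = 9*log(1/(C1 + 4*y)) + 9*log(63)


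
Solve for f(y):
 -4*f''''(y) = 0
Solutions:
 f(y) = C1 + C2*y + C3*y^2 + C4*y^3


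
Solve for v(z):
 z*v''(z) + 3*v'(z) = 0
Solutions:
 v(z) = C1 + C2/z^2


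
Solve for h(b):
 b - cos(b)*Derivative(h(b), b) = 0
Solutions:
 h(b) = C1 + Integral(b/cos(b), b)


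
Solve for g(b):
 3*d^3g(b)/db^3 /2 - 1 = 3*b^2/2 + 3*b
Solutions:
 g(b) = C1 + C2*b + C3*b^2 + b^5/60 + b^4/12 + b^3/9


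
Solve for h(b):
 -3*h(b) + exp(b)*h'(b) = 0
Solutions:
 h(b) = C1*exp(-3*exp(-b))


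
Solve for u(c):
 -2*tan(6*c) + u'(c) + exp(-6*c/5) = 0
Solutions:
 u(c) = C1 + log(tan(6*c)^2 + 1)/6 + 5*exp(-6*c/5)/6


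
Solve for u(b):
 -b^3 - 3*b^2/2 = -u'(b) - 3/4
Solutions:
 u(b) = C1 + b^4/4 + b^3/2 - 3*b/4


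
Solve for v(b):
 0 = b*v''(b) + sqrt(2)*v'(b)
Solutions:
 v(b) = C1 + C2*b^(1 - sqrt(2))


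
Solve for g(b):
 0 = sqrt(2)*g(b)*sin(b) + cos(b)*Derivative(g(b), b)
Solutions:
 g(b) = C1*cos(b)^(sqrt(2))


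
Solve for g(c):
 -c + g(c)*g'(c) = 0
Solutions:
 g(c) = -sqrt(C1 + c^2)
 g(c) = sqrt(C1 + c^2)


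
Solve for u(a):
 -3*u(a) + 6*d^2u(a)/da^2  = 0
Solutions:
 u(a) = C1*exp(-sqrt(2)*a/2) + C2*exp(sqrt(2)*a/2)


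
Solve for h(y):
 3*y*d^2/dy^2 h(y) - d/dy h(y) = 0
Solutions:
 h(y) = C1 + C2*y^(4/3)


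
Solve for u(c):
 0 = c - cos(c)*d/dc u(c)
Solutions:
 u(c) = C1 + Integral(c/cos(c), c)


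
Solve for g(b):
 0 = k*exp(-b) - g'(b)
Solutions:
 g(b) = C1 - k*exp(-b)


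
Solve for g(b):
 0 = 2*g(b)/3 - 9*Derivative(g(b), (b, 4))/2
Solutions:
 g(b) = C1*exp(-sqrt(2)*3^(1/4)*b/3) + C2*exp(sqrt(2)*3^(1/4)*b/3) + C3*sin(sqrt(2)*3^(1/4)*b/3) + C4*cos(sqrt(2)*3^(1/4)*b/3)


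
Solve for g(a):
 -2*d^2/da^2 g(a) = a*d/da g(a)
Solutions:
 g(a) = C1 + C2*erf(a/2)


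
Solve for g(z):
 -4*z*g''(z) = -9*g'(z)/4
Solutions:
 g(z) = C1 + C2*z^(25/16)


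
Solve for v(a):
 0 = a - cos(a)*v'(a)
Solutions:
 v(a) = C1 + Integral(a/cos(a), a)


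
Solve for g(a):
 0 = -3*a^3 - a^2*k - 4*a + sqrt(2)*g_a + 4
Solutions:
 g(a) = C1 + 3*sqrt(2)*a^4/8 + sqrt(2)*a^3*k/6 + sqrt(2)*a^2 - 2*sqrt(2)*a


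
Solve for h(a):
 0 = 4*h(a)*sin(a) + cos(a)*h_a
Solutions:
 h(a) = C1*cos(a)^4


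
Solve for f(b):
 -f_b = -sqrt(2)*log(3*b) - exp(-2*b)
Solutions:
 f(b) = C1 + sqrt(2)*b*log(b) + sqrt(2)*b*(-1 + log(3)) - exp(-2*b)/2


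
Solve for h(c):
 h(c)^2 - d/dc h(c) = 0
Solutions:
 h(c) = -1/(C1 + c)


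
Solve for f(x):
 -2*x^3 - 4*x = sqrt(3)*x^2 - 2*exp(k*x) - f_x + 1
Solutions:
 f(x) = C1 + x^4/2 + sqrt(3)*x^3/3 + 2*x^2 + x - 2*exp(k*x)/k


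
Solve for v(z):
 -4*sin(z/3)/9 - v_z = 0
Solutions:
 v(z) = C1 + 4*cos(z/3)/3


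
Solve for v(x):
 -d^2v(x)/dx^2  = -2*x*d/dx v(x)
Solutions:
 v(x) = C1 + C2*erfi(x)


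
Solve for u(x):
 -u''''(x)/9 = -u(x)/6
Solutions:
 u(x) = C1*exp(-2^(3/4)*3^(1/4)*x/2) + C2*exp(2^(3/4)*3^(1/4)*x/2) + C3*sin(2^(3/4)*3^(1/4)*x/2) + C4*cos(2^(3/4)*3^(1/4)*x/2)


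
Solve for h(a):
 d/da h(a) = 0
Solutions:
 h(a) = C1


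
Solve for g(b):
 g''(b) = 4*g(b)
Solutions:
 g(b) = C1*exp(-2*b) + C2*exp(2*b)


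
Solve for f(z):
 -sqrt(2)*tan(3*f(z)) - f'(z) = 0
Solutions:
 f(z) = -asin(C1*exp(-3*sqrt(2)*z))/3 + pi/3
 f(z) = asin(C1*exp(-3*sqrt(2)*z))/3


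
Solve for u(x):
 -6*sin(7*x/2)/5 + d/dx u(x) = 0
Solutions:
 u(x) = C1 - 12*cos(7*x/2)/35


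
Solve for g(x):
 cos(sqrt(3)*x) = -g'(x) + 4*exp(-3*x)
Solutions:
 g(x) = C1 - sqrt(3)*sin(sqrt(3)*x)/3 - 4*exp(-3*x)/3


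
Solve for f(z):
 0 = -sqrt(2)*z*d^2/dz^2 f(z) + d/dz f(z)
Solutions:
 f(z) = C1 + C2*z^(sqrt(2)/2 + 1)


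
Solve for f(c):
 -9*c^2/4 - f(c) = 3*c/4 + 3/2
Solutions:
 f(c) = -9*c^2/4 - 3*c/4 - 3/2


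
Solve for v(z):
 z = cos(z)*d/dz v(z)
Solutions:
 v(z) = C1 + Integral(z/cos(z), z)


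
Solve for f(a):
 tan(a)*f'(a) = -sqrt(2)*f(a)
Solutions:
 f(a) = C1/sin(a)^(sqrt(2))


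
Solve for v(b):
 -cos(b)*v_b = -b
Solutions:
 v(b) = C1 + Integral(b/cos(b), b)


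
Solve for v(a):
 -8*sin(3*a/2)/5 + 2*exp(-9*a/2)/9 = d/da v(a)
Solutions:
 v(a) = C1 + 16*cos(3*a/2)/15 - 4*exp(-9*a/2)/81


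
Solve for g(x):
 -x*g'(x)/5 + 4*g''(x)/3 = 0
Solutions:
 g(x) = C1 + C2*erfi(sqrt(30)*x/20)


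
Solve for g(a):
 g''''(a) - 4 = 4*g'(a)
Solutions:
 g(a) = C1 + C4*exp(2^(2/3)*a) - a + (C2*sin(2^(2/3)*sqrt(3)*a/2) + C3*cos(2^(2/3)*sqrt(3)*a/2))*exp(-2^(2/3)*a/2)


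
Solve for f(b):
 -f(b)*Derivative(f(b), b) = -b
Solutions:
 f(b) = -sqrt(C1 + b^2)
 f(b) = sqrt(C1 + b^2)


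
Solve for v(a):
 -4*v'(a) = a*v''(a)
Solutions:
 v(a) = C1 + C2/a^3


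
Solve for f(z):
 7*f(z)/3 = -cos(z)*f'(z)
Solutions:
 f(z) = C1*(sin(z) - 1)^(7/6)/(sin(z) + 1)^(7/6)


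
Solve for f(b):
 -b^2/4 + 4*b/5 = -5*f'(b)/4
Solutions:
 f(b) = C1 + b^3/15 - 8*b^2/25


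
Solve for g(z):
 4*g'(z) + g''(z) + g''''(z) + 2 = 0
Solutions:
 g(z) = C1 + C2*exp(-3^(1/3)*z*(-(18 + sqrt(327))^(1/3) + 3^(1/3)/(18 + sqrt(327))^(1/3))/6)*sin(3^(1/6)*z*(3/(18 + sqrt(327))^(1/3) + 3^(2/3)*(18 + sqrt(327))^(1/3))/6) + C3*exp(-3^(1/3)*z*(-(18 + sqrt(327))^(1/3) + 3^(1/3)/(18 + sqrt(327))^(1/3))/6)*cos(3^(1/6)*z*(3/(18 + sqrt(327))^(1/3) + 3^(2/3)*(18 + sqrt(327))^(1/3))/6) + C4*exp(3^(1/3)*z*(-(18 + sqrt(327))^(1/3) + 3^(1/3)/(18 + sqrt(327))^(1/3))/3) - z/2


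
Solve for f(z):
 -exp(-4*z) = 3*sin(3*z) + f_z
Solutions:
 f(z) = C1 + cos(3*z) + exp(-4*z)/4


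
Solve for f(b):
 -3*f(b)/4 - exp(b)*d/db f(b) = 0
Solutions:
 f(b) = C1*exp(3*exp(-b)/4)


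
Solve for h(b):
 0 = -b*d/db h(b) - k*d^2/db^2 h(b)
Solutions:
 h(b) = C1 + C2*sqrt(k)*erf(sqrt(2)*b*sqrt(1/k)/2)


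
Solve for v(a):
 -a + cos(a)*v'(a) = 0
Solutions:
 v(a) = C1 + Integral(a/cos(a), a)


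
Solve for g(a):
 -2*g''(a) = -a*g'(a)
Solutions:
 g(a) = C1 + C2*erfi(a/2)


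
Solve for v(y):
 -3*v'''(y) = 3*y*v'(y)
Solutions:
 v(y) = C1 + Integral(C2*airyai(-y) + C3*airybi(-y), y)


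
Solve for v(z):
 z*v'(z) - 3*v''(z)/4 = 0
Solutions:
 v(z) = C1 + C2*erfi(sqrt(6)*z/3)


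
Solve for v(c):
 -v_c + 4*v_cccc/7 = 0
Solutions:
 v(c) = C1 + C4*exp(14^(1/3)*c/2) + (C2*sin(14^(1/3)*sqrt(3)*c/4) + C3*cos(14^(1/3)*sqrt(3)*c/4))*exp(-14^(1/3)*c/4)


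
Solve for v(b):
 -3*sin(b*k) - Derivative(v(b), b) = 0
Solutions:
 v(b) = C1 + 3*cos(b*k)/k


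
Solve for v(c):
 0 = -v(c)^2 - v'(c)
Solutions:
 v(c) = 1/(C1 + c)


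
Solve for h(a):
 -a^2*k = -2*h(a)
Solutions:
 h(a) = a^2*k/2


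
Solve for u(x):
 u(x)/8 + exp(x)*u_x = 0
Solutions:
 u(x) = C1*exp(exp(-x)/8)


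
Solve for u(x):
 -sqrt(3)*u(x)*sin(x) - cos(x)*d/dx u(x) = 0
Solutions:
 u(x) = C1*cos(x)^(sqrt(3))


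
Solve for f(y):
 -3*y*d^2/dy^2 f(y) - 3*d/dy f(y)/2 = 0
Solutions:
 f(y) = C1 + C2*sqrt(y)


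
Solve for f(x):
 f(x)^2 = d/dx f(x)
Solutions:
 f(x) = -1/(C1 + x)


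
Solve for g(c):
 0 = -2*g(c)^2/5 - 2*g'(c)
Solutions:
 g(c) = 5/(C1 + c)


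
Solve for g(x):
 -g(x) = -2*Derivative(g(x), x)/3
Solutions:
 g(x) = C1*exp(3*x/2)
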